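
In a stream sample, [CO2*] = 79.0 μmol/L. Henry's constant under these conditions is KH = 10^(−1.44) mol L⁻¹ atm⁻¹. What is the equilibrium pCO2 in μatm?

KH = 10^(−1.44) = 3.631×10^-2 mol L⁻¹ atm⁻¹
pCO2 = [CO2*]/KH = 79.0×10^-6 / 3.631×10^-2 = 2.18×10^-3 atm = 2180 μatm

pCO2 = 2180 μatm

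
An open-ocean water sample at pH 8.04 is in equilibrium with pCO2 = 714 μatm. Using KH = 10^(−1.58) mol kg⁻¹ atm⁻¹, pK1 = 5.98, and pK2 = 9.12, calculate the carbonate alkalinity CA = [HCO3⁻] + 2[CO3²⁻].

CA = 2.51 mmol/kg

[CO2*] = KH · pCO2 = 10^(−1.58) × 714×10^-6 = 1.878×10^-5 mol/kg
α₀ = 1/(1 + K1/[H⁺] + K1K2/[H⁺]²) = 1/(1 + 10^+2.06 + 10^+0.98) = 0.007977
DIC = [CO2*]/α₀ = 1.878×10^-5 / 0.007977 = 2.354 mmol/kg
CA = (α₁ + 2α₂)·DIC = (0.9158 + 2×0.07618) × 2.354 = 2.51 mmol/kg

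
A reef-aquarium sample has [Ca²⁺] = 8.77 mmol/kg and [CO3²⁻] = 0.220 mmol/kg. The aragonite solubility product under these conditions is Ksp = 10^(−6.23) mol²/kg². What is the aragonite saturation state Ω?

Ω = 3.28

Ksp = 10^(−6.23) = 5.888×10^-7
Ω = [Ca²⁺][CO3²⁻]/Ksp = (8.77×10^-3)(0.220×10^-3) / 5.888×10^-7 = 3.28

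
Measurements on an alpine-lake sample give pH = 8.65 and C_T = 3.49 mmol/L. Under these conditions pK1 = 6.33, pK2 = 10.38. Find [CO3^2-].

[CO3²⁻] = 0.0635 mmol/L

α₂ = 1 / (1 + [H⁺]/K2 + [H⁺]²/(K1K2)) = 1 / (1 + 10^+1.73 + 10^-0.59)
   = 1 / (1 + 53.703 + 0.25704) = 1/54.960 = 0.01819
[CO3²⁻] = α₂ × DIC = 0.01819 × 3.49 = 0.0635 mmol/L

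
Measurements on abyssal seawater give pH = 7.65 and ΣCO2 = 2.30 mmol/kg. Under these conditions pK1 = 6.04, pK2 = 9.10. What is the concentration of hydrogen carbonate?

α₁ = 1 / (1 + [H⁺]/K1 + K2/[H⁺]) = 1 / (1 + 10^-1.61 + 10^-1.45)
   = 1 / (1 + 0.024547 + 0.035481) = 1/1.0600 = 0.9434
[HCO3⁻] = α₁ × DIC = 0.9434 × 2.30 = 2.17 mmol/kg

[HCO3⁻] = 2.17 mmol/kg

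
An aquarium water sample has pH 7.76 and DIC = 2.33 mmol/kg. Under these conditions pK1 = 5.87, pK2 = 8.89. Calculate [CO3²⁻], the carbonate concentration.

[CO3²⁻] = 0.159 mmol/kg

α₂ = 1 / (1 + [H⁺]/K2 + [H⁺]²/(K1K2)) = 1 / (1 + 10^+1.13 + 10^-0.76)
   = 1 / (1 + 13.490 + 0.17378) = 1/14.663 = 0.06820
[CO3²⁻] = α₂ × DIC = 0.06820 × 2.33 = 0.159 mmol/kg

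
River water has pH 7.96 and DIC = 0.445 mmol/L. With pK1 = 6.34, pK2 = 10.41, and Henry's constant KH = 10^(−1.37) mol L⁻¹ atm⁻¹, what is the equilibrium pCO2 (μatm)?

pCO2 = 244 μatm

α₀ = 1 / (1 + K1/[H⁺] + K1K2/[H⁺]²) = 1 / (1 + 10^+1.62 + 10^-0.83)
   = 1 / (1 + 41.687 + 0.14791) = 1/42.835 = 0.02335
[CO2*] = α₀ × DIC = 0.02335 × 0.445 = 0.01039 mmol/L = 10.39 μmol/L
pCO2 = [CO2*]/KH = 1.039×10^-5 / 4.266×10^-2 = 244 μatm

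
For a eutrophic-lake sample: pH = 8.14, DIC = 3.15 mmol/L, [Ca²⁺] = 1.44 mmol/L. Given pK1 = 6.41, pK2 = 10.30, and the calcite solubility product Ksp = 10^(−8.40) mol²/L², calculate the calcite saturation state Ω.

Ω = 7.69

α₂ = 1 / (1 + [H⁺]/K2 + [H⁺]²/(K1K2)) = 1 / (1 + 10^+2.16 + 10^+0.43)
   = 1 / (1 + 144.54 + 2.6915) = 1/148.24 = 0.006746
[CO3²⁻] = α₂ × DIC = 0.006746 × 3.15 = 0.02125 mmol/L
Ksp = 10^(−8.40) = 3.981×10^-9
Ω = [Ca²⁺][CO3²⁻]/Ksp = (1.44×10^-3)(2.125×10^-5) / 3.981×10^-9 = 7.69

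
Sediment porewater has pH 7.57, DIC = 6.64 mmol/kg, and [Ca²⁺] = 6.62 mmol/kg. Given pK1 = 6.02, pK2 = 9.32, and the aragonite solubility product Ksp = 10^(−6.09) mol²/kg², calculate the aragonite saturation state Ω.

α₂ = 1 / (1 + [H⁺]/K2 + [H⁺]²/(K1K2)) = 1 / (1 + 10^+1.75 + 10^+0.20)
   = 1 / (1 + 56.234 + 1.5849) = 1/58.819 = 0.01700
[CO3²⁻] = α₂ × DIC = 0.01700 × 6.64 = 0.1129 mmol/kg
Ksp = 10^(−6.09) = 8.128×10^-7
Ω = [Ca²⁺][CO3²⁻]/Ksp = (6.62×10^-3)(1.129×10^-4) / 8.128×10^-7 = 0.919

Ω = 0.919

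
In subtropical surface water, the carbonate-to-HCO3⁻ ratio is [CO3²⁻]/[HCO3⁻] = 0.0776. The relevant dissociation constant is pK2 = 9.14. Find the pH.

pH = 8.03

From K2 = [H⁺][CO3²⁻]/[HCO3⁻]:  pH = pK2 + log₁₀([CO3²⁻]/[HCO3⁻])
log₁₀(0.0776) = -1.110
pH = 9.14 + (-1.110) = 8.03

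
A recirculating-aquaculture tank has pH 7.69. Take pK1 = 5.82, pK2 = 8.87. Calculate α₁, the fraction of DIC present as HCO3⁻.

α₁ = 0.926

α₁ = 1 / (1 + [H⁺]/K1 + K2/[H⁺]) = 1 / (1 + 10^-1.87 + 10^-1.18)
   = 1 / (1 + 0.013490 + 0.066069) = 1/1.0796 = 0.9263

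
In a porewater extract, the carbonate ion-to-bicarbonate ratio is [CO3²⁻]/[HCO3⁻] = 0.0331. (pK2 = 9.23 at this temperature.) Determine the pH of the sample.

From K2 = [H⁺][CO3²⁻]/[HCO3⁻]:  pH = pK2 + log₁₀([CO3²⁻]/[HCO3⁻])
log₁₀(0.0331) = -1.480
pH = 9.23 + (-1.480) = 7.75

pH = 7.75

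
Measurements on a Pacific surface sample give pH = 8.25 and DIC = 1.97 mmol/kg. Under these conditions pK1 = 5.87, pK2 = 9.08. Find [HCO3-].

[HCO3⁻] = 1.71 mmol/kg

α₁ = 1 / (1 + [H⁺]/K1 + K2/[H⁺]) = 1 / (1 + 10^-2.38 + 10^-0.83)
   = 1 / (1 + 0.0041687 + 0.14791) = 1/1.1521 = 0.8680
[HCO3⁻] = α₁ × DIC = 0.8680 × 1.97 = 1.71 mmol/kg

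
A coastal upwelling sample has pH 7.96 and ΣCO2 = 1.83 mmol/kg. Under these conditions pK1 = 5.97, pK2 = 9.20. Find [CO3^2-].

α₂ = 1 / (1 + [H⁺]/K2 + [H⁺]²/(K1K2)) = 1 / (1 + 10^+1.24 + 10^-0.75)
   = 1 / (1 + 17.378 + 0.17783) = 1/18.556 = 0.05389
[CO3²⁻] = α₂ × DIC = 0.05389 × 1.83 = 0.0986 mmol/kg

[CO3²⁻] = 0.0986 mmol/kg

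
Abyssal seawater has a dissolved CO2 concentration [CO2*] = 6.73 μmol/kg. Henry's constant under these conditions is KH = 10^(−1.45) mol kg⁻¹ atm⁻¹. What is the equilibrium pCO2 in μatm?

KH = 10^(−1.45) = 3.548×10^-2 mol kg⁻¹ atm⁻¹
pCO2 = [CO2*]/KH = 6.73×10^-6 / 3.548×10^-2 = 1.90×10^-4 atm = 190 μatm

pCO2 = 190 μatm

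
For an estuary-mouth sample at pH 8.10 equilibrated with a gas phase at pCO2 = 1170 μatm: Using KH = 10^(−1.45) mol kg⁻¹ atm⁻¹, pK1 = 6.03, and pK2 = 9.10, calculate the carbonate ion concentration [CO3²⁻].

[CO2*] = KH · pCO2 = 10^(−1.45) × 1170×10^-6 = 4.151×10^-5 mol/kg
α₀ = 1/(1 + K1/[H⁺] + K1K2/[H⁺]²) = 1/(1 + 10^+2.07 + 10^+1.07) = 0.007678
DIC = [CO2*]/α₀ = 4.151×10^-5 / 0.007678 = 5.407 mmol/kg
[CO3²⁻] = α₂·DIC; α₂ = 0.09021, so [CO3²⁻] = 0.09021 × 5.407 = 0.488 mmol/kg

[CO3²⁻] = 0.488 mmol/kg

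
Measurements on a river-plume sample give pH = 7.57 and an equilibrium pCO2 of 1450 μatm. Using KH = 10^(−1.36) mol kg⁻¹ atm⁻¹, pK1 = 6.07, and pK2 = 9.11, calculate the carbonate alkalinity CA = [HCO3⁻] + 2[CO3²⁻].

CA = 2.12 mmol/kg

[CO2*] = KH · pCO2 = 10^(−1.36) × 1450×10^-6 = 6.329×10^-5 mol/kg
α₀ = 1/(1 + K1/[H⁺] + K1K2/[H⁺]²) = 1/(1 + 10^+1.50 + 10^-0.04) = 0.02982
DIC = [CO2*]/α₀ = 6.329×10^-5 / 0.02982 = 2.123 mmol/kg
CA = (α₁ + 2α₂)·DIC = (0.9430 + 2×0.02720) × 2.123 = 2.12 mmol/kg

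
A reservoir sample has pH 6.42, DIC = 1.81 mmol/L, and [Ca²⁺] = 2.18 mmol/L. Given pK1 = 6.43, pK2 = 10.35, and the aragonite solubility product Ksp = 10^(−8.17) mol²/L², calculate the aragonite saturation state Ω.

Ω = 0.0339

α₂ = 1 / (1 + [H⁺]/K2 + [H⁺]²/(K1K2)) = 1 / (1 + 10^+3.93 + 10^+3.94)
   = 1 / (1 + 8511.4 + 8709.6) = 1/1.7222×10^4 = 5.807×10^-5
[CO3²⁻] = α₂ × DIC = 5.807×10^-5 × 1.81 = 0.0001051 mmol/L = 0.1051 μmol/L
Ksp = 10^(−8.17) = 6.761×10^-9
Ω = [Ca²⁺][CO3²⁻]/Ksp = (2.18×10^-3)(1.051×10^-7) / 6.761×10^-9 = 0.0339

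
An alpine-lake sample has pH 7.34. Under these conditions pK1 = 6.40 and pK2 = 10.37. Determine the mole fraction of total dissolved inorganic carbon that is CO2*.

α₀ = 0.103

α₀ = 1 / (1 + K1/[H⁺] + K1K2/[H⁺]²) = 1 / (1 + 10^+0.94 + 10^-2.09)
   = 1 / (1 + 8.7096 + 0.0081283) = 1/9.7178 = 0.1029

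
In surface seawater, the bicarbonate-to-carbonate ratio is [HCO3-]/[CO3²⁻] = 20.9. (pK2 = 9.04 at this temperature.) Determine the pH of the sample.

From K2 = [H⁺][CO3²⁻]/[HCO3-]:  pH = pK2 − log₁₀([HCO3-]/[CO3²⁻])
log₁₀(20.9) = +1.320
pH = 9.04 − (+1.320) = 7.72

pH = 7.72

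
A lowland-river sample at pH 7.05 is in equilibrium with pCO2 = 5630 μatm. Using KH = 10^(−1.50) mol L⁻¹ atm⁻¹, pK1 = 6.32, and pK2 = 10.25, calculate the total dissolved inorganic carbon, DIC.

[CO2*] = KH · pCO2 = 10^(−1.50) × 5630×10^-6 = 1.780×10^-4 mol/L
α₀ = 1/(1 + K1/[H⁺] + K1K2/[H⁺]²) = 1/(1 + 10^+0.73 + 10^-2.47) = 0.1569
DIC = [CO2*]/α₀ = 1.780×10^-4 / 0.1569 = 1.13 mmol/L

DIC = 1.13 mmol/L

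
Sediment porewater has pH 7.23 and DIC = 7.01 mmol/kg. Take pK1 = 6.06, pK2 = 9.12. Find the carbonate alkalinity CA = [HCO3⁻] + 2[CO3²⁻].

CA = [HCO3⁻] + 2[CO3²⁻] = (α₁ + 2α₂)·DIC
At pH 7.23: [H⁺]/K1 = 10^-1.17 = 0.067608, K2/[H⁺] = 10^-1.89 = 0.012882
α₁ = 1/(1 + 0.067608 + 0.012882) = 1/1.0805 = 0.9255; α₂ = α₁·K2/[H⁺] = 0.01192
α₁ + 2α₂ = 0.9494
CA = 0.9494 × 7.01 = 6.65 mmol/kg

CA = 6.65 mmol/kg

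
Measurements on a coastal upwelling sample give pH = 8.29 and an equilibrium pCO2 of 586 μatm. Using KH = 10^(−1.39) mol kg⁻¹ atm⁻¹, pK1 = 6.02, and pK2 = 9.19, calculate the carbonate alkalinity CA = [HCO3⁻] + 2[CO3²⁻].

CA = 5.56 mmol/kg

[CO2*] = KH · pCO2 = 10^(−1.39) × 586×10^-6 = 2.387×10^-5 mol/kg
α₀ = 1/(1 + K1/[H⁺] + K1K2/[H⁺]²) = 1/(1 + 10^+2.27 + 10^+1.37) = 0.004747
DIC = [CO2*]/α₀ = 2.387×10^-5 / 0.004747 = 5.029 mmol/kg
CA = (α₁ + 2α₂)·DIC = (0.8840 + 2×0.1113) × 5.029 = 5.56 mmol/kg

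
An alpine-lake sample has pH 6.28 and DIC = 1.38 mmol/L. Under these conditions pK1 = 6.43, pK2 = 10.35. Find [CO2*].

[CO2*] = 0.808 mmol/L

α₀ = 1 / (1 + K1/[H⁺] + K1K2/[H⁺]²) = 1 / (1 + 10^-0.15 + 10^-4.22)
   = 1 / (1 + 0.70795 + 6.0256×10^-5) = 1/1.7080 = 0.5855
[CO2*] = α₀ × DIC = 0.5855 × 1.38 = 0.808 mmol/L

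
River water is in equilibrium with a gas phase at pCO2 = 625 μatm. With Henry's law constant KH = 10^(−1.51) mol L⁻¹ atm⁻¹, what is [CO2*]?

KH = 10^(−1.51) = 3.090×10^-2 mol L⁻¹ atm⁻¹
[CO2*] = KH · pCO2 = 3.090×10^-2 × 625×10^-6 atm = 1.93×10^-5 mol/L

[CO2*] = 19.3 μmol/L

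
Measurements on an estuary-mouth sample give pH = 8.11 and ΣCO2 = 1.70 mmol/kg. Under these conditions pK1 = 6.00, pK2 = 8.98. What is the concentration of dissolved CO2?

α₀ = 1 / (1 + K1/[H⁺] + K1K2/[H⁺]²) = 1 / (1 + 10^+2.11 + 10^+1.24)
   = 1 / (1 + 128.82 + 17.378) = 1/147.20 = 0.006793
[CO2*] = α₀ × DIC = 0.006793 × 1.70 = 0.0115 mmol/kg = 11.5 μmol/kg

[CO2*] = 11.5 μmol/kg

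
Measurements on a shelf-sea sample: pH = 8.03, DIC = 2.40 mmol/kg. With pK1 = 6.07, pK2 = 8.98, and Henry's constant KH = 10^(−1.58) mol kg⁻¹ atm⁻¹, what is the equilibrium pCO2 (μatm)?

α₀ = 1 / (1 + K1/[H⁺] + K1K2/[H⁺]²) = 1 / (1 + 10^+1.96 + 10^+1.01)
   = 1 / (1 + 91.201 + 10.233) = 1/102.43 = 0.009762
[CO2*] = α₀ × DIC = 0.009762 × 2.40 = 0.02343 mmol/kg
pCO2 = [CO2*]/KH = 2.343×10^-5 / 2.630×10^-2 = 891 μatm

pCO2 = 891 μatm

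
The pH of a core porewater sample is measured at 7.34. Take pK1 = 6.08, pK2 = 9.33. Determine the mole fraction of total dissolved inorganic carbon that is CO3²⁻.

α₂ = 0.00961

α₂ = 1 / (1 + [H⁺]/K2 + [H⁺]²/(K1K2)) = 1 / (1 + 10^+1.99 + 10^+0.73)
   = 1 / (1 + 97.724 + 5.3703) = 1/104.09 = 0.009607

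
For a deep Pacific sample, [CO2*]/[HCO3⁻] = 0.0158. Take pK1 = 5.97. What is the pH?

From K1 = [H⁺][HCO3⁻]/[CO2*]:  pH = pK1 − log₁₀([CO2*]/[HCO3⁻])
log₁₀(0.0158) = -1.801
pH = 5.97 − (-1.801) = 7.77

pH = 7.77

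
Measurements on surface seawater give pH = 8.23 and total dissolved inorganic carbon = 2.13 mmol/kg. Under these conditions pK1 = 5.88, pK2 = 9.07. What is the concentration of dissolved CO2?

α₀ = 1 / (1 + K1/[H⁺] + K1K2/[H⁺]²) = 1 / (1 + 10^+2.35 + 10^+1.51)
   = 1 / (1 + 223.87 + 32.359) = 1/257.23 = 0.003888
[CO2*] = α₀ × DIC = 0.003888 × 2.13 = 0.00828 mmol/kg = 8.28 μmol/kg

[CO2*] = 8.28 μmol/kg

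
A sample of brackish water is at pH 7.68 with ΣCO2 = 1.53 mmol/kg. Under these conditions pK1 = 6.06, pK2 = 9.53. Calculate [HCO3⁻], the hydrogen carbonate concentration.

α₁ = 1 / (1 + [H⁺]/K1 + K2/[H⁺]) = 1 / (1 + 10^-1.62 + 10^-1.85)
   = 1 / (1 + 0.023988 + 0.014125) = 1/1.0381 = 0.9633
[HCO3⁻] = α₁ × DIC = 0.9633 × 1.53 = 1.47 mmol/kg

[HCO3⁻] = 1.47 mmol/kg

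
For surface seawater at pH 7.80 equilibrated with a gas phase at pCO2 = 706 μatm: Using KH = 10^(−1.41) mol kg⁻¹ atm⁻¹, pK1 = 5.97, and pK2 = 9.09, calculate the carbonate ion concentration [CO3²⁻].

[CO3²⁻] = 0.0952 mmol/kg

[CO2*] = KH · pCO2 = 10^(−1.41) × 706×10^-6 = 2.747×10^-5 mol/kg
α₀ = 1/(1 + K1/[H⁺] + K1K2/[H⁺]²) = 1/(1 + 10^+1.83 + 10^+0.54) = 0.01387
DIC = [CO2*]/α₀ = 2.747×10^-5 / 0.01387 = 1.980 mmol/kg
[CO3²⁻] = α₂·DIC; α₂ = 0.04811, so [CO3²⁻] = 0.04811 × 1.980 = 0.0952 mmol/kg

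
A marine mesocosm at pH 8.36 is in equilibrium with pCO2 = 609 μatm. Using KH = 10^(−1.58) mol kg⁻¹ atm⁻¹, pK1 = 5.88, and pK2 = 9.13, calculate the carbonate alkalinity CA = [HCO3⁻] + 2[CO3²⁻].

CA = 6.48 mmol/kg

[CO2*] = KH · pCO2 = 10^(−1.58) × 609×10^-6 = 1.602×10^-5 mol/kg
α₀ = 1/(1 + K1/[H⁺] + K1K2/[H⁺]²) = 1/(1 + 10^+2.48 + 10^+1.71) = 0.002823
DIC = [CO2*]/α₀ = 1.602×10^-5 / 0.002823 = 5.675 mmol/kg
CA = (α₁ + 2α₂)·DIC = (0.8524 + 2×0.1448) × 5.675 = 6.48 mmol/kg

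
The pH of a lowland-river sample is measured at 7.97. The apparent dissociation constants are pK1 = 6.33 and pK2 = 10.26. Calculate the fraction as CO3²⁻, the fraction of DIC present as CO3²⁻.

α₂ = 1 / (1 + [H⁺]/K2 + [H⁺]²/(K1K2)) = 1 / (1 + 10^+2.29 + 10^+0.65)
   = 1 / (1 + 194.98 + 4.4668) = 1/200.45 = 0.004989

α₂ = 0.00499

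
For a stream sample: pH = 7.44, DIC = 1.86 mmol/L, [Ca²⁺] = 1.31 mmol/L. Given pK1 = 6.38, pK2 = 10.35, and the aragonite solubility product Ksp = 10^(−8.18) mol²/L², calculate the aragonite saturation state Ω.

Ω = 0.417

α₂ = 1 / (1 + [H⁺]/K2 + [H⁺]²/(K1K2)) = 1 / (1 + 10^+2.91 + 10^+1.85)
   = 1 / (1 + 812.83 + 70.795) = 1/884.63 = 0.001130
[CO3²⁻] = α₂ × DIC = 0.001130 × 1.86 = 0.002103 mmol/L = 2.103 μmol/L
Ksp = 10^(−8.18) = 6.607×10^-9
Ω = [Ca²⁺][CO3²⁻]/Ksp = (1.31×10^-3)(2.103×10^-6) / 6.607×10^-9 = 0.417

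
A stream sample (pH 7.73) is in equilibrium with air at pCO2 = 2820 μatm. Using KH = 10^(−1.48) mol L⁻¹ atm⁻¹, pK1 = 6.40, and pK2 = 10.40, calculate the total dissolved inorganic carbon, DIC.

[CO2*] = KH · pCO2 = 10^(−1.48) × 2820×10^-6 = 9.338×10^-5 mol/L
α₀ = 1/(1 + K1/[H⁺] + K1K2/[H⁺]²) = 1/(1 + 10^+1.33 + 10^-1.34) = 0.04459
DIC = [CO2*]/α₀ = 9.338×10^-5 / 0.04459 = 2.09 mmol/L

DIC = 2.09 mmol/L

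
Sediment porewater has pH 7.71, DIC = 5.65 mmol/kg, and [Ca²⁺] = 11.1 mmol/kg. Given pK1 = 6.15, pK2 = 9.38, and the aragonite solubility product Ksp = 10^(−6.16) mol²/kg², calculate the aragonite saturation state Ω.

Ω = 1.85

α₂ = 1 / (1 + [H⁺]/K2 + [H⁺]²/(K1K2)) = 1 / (1 + 10^+1.67 + 10^+0.11)
   = 1 / (1 + 46.774 + 1.2882) = 1/49.062 = 0.02038
[CO3²⁻] = α₂ × DIC = 0.02038 × 5.65 = 0.1152 mmol/kg
Ksp = 10^(−6.16) = 6.918×10^-7
Ω = [Ca²⁺][CO3²⁻]/Ksp = (11.1×10^-3)(1.152×10^-4) / 6.918×10^-7 = 1.85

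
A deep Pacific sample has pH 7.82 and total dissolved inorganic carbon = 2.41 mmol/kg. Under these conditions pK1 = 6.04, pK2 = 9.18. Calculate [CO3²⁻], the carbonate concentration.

α₂ = 1 / (1 + [H⁺]/K2 + [H⁺]²/(K1K2)) = 1 / (1 + 10^+1.36 + 10^-0.42)
   = 1 / (1 + 22.909 + 0.38019) = 1/24.289 = 0.04117
[CO3²⁻] = α₂ × DIC = 0.04117 × 2.41 = 0.0992 mmol/kg

[CO3²⁻] = 0.0992 mmol/kg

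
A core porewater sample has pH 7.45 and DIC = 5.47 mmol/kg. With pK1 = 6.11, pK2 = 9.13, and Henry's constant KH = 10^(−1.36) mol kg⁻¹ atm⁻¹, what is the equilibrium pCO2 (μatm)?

pCO2 = 5370 μatm

α₀ = 1 / (1 + K1/[H⁺] + K1K2/[H⁺]²) = 1 / (1 + 10^+1.34 + 10^-0.34)
   = 1 / (1 + 21.878 + 0.45709) = 1/23.335 = 0.04285
[CO2*] = α₀ × DIC = 0.04285 × 5.47 = 0.2344 mmol/kg
pCO2 = [CO2*]/KH = 2.344×10^-4 / 4.365×10^-2 = 5370 μatm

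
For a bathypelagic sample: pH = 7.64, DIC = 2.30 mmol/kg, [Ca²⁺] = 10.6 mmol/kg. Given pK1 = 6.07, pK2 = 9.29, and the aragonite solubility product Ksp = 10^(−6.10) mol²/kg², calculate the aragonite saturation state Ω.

α₂ = 1 / (1 + [H⁺]/K2 + [H⁺]²/(K1K2)) = 1 / (1 + 10^+1.65 + 10^+0.08)
   = 1 / (1 + 44.668 + 1.2023) = 1/46.871 = 0.02134
[CO3²⁻] = α₂ × DIC = 0.02134 × 2.30 = 0.04907 mmol/kg
Ksp = 10^(−6.10) = 7.943×10^-7
Ω = [Ca²⁺][CO3²⁻]/Ksp = (10.6×10^-3)(4.907×10^-5) / 7.943×10^-7 = 0.655

Ω = 0.655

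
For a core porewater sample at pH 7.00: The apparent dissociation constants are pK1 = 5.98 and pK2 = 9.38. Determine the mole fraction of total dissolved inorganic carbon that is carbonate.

α₂ = 1 / (1 + [H⁺]/K2 + [H⁺]²/(K1K2)) = 1 / (1 + 10^+2.38 + 10^+1.36)
   = 1 / (1 + 239.88 + 22.909) = 1/263.79 = 0.003791

α₂ = 0.00379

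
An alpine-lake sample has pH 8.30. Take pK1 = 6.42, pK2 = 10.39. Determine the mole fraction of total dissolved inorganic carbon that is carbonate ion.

α₂ = 1 / (1 + [H⁺]/K2 + [H⁺]²/(K1K2)) = 1 / (1 + 10^+2.09 + 10^+0.21)
   = 1 / (1 + 123.03 + 1.6218) = 1/125.65 = 0.007959

α₂ = 0.00796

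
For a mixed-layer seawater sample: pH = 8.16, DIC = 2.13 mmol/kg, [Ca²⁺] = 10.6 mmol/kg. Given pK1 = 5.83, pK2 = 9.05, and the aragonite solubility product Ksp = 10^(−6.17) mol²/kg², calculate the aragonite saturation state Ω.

Ω = 3.80

α₂ = 1 / (1 + [H⁺]/K2 + [H⁺]²/(K1K2)) = 1 / (1 + 10^+0.89 + 10^-1.44)
   = 1 / (1 + 7.7625 + 0.036308) = 1/8.7988 = 0.1137
[CO3²⁻] = α₂ × DIC = 0.1137 × 2.13 = 0.2421 mmol/kg
Ksp = 10^(−6.17) = 6.761×10^-7
Ω = [Ca²⁺][CO3²⁻]/Ksp = (10.6×10^-3)(2.421×10^-4) / 6.761×10^-7 = 3.80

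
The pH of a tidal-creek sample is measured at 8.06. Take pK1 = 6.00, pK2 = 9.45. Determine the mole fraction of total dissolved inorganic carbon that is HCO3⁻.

α₁ = 0.953

α₁ = 1 / (1 + [H⁺]/K1 + K2/[H⁺]) = 1 / (1 + 10^-2.06 + 10^-1.39)
   = 1 / (1 + 0.0087096 + 0.040738) = 1/1.0494 = 0.9529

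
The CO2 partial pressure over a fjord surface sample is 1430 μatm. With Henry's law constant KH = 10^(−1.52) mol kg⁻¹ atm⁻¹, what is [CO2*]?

[CO2*] = 43.2 μmol/kg

KH = 10^(−1.52) = 3.020×10^-2 mol kg⁻¹ atm⁻¹
[CO2*] = KH · pCO2 = 3.020×10^-2 × 1430×10^-6 atm = 4.32×10^-5 mol/kg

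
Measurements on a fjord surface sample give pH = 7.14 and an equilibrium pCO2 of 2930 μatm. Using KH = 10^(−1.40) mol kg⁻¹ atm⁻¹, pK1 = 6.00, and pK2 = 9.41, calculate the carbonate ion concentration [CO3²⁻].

[CO2*] = KH · pCO2 = 10^(−1.40) × 2930×10^-6 = 1.166×10^-4 mol/kg
α₀ = 1/(1 + K1/[H⁺] + K1K2/[H⁺]²) = 1/(1 + 10^+1.14 + 10^-1.13) = 0.06721
DIC = [CO2*]/α₀ = 1.166×10^-4 / 0.06721 = 1.735 mmol/kg
[CO3²⁻] = α₂·DIC; α₂ = 0.004983, so [CO3²⁻] = 0.004983 × 1.735 = 0.00865 mmol/kg = 8.65 μmol/kg

[CO3²⁻] = 8.65 μmol/kg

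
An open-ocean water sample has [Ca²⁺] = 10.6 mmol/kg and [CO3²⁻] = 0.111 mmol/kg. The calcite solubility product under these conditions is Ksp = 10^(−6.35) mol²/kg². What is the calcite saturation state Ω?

Ω = 2.63

Ksp = 10^(−6.35) = 4.467×10^-7
Ω = [Ca²⁺][CO3²⁻]/Ksp = (10.6×10^-3)(0.111×10^-3) / 4.467×10^-7 = 2.63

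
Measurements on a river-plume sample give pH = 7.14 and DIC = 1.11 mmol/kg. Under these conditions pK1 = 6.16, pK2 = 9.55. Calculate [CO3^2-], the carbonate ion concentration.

α₂ = 1 / (1 + [H⁺]/K2 + [H⁺]²/(K1K2)) = 1 / (1 + 10^+2.41 + 10^+1.43)
   = 1 / (1 + 257.04 + 26.915) = 1/284.95 = 0.003509
[CO3²⁻] = α₂ × DIC = 0.003509 × 1.11 = 0.00390 mmol/kg = 3.90 μmol/kg

[CO3²⁻] = 3.90 μmol/kg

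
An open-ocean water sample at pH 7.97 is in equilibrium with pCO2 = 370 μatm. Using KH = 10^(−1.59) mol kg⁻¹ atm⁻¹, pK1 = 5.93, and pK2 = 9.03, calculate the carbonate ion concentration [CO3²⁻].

[CO2*] = KH · pCO2 = 10^(−1.59) × 370×10^-6 = 9.510×10^-6 mol/kg
α₀ = 1/(1 + K1/[H⁺] + K1K2/[H⁺]²) = 1/(1 + 10^+2.04 + 10^+0.98) = 0.008320
DIC = [CO2*]/α₀ = 9.510×10^-6 / 0.008320 = 1.143 mmol/kg
[CO3²⁻] = α₂·DIC; α₂ = 0.07945, so [CO3²⁻] = 0.07945 × 1.143 = 0.0908 mmol/kg

[CO3²⁻] = 0.0908 mmol/kg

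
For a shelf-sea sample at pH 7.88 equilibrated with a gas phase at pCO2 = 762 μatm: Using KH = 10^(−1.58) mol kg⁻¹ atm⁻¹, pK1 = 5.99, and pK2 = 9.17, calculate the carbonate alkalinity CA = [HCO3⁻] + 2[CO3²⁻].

[CO2*] = KH · pCO2 = 10^(−1.58) × 762×10^-6 = 2.004×10^-5 mol/kg
α₀ = 1/(1 + K1/[H⁺] + K1K2/[H⁺]²) = 1/(1 + 10^+1.89 + 10^+0.60) = 0.01211
DIC = [CO2*]/α₀ = 2.004×10^-5 / 0.01211 = 1.656 mmol/kg
CA = (α₁ + 2α₂)·DIC = (0.9397 + 2×0.04819) × 1.656 = 1.72 mmol/kg

CA = 1.72 mmol/kg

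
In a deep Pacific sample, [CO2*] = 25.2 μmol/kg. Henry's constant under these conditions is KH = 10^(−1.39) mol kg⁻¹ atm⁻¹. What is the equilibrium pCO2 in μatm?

KH = 10^(−1.39) = 4.074×10^-2 mol kg⁻¹ atm⁻¹
pCO2 = [CO2*]/KH = 25.2×10^-6 / 4.074×10^-2 = 6.19×10^-4 atm = 619 μatm

pCO2 = 619 μatm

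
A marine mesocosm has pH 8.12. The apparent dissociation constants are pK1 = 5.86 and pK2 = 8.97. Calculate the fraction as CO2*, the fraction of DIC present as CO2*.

α₀ = 1 / (1 + K1/[H⁺] + K1K2/[H⁺]²) = 1 / (1 + 10^+2.26 + 10^+1.41)
   = 1 / (1 + 181.97 + 25.704) = 1/208.67 = 0.004792

α₀ = 0.00479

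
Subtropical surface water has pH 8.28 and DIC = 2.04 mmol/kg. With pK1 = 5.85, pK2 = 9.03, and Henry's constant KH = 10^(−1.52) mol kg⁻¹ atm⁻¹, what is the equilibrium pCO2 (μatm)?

α₀ = 1 / (1 + K1/[H⁺] + K1K2/[H⁺]²) = 1 / (1 + 10^+2.43 + 10^+1.68)
   = 1 / (1 + 269.15 + 47.863) = 1/318.02 = 0.003144
[CO2*] = α₀ × DIC = 0.003144 × 2.04 = 0.006415 mmol/kg = 6.415 μmol/kg
pCO2 = [CO2*]/KH = 6.415×10^-6 / 3.020×10^-2 = 212 μatm

pCO2 = 212 μatm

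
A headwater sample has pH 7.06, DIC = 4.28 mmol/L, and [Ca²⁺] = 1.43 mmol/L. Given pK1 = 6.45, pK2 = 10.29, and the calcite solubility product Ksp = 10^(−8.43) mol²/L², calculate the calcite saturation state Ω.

α₂ = 1 / (1 + [H⁺]/K2 + [H⁺]²/(K1K2)) = 1 / (1 + 10^+3.23 + 10^+2.62)
   = 1 / (1 + 1698.2 + 416.87) = 1/2116.1 = 0.0004726
[CO3²⁻] = α₂ × DIC = 0.0004726 × 4.28 = 0.002023 mmol/L = 2.023 μmol/L
Ksp = 10^(−8.43) = 3.715×10^-9
Ω = [Ca²⁺][CO3²⁻]/Ksp = (1.43×10^-3)(2.023×10^-6) / 3.715×10^-9 = 0.778

Ω = 0.778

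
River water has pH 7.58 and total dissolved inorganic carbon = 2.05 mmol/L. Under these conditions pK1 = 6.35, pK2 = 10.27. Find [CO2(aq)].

[CO2*] = 0.114 mmol/L

α₀ = 1 / (1 + K1/[H⁺] + K1K2/[H⁺]²) = 1 / (1 + 10^+1.23 + 10^-1.46)
   = 1 / (1 + 16.982 + 0.034674) = 1/18.017 = 0.05550
[CO2*] = α₀ × DIC = 0.05550 × 2.05 = 0.114 mmol/L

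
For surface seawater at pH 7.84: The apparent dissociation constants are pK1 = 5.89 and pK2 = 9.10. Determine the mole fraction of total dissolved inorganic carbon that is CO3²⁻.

α₂ = 1 / (1 + [H⁺]/K2 + [H⁺]²/(K1K2)) = 1 / (1 + 10^+1.26 + 10^-0.69)
   = 1 / (1 + 18.197 + 0.20417) = 1/19.401 = 0.05154

α₂ = 0.0515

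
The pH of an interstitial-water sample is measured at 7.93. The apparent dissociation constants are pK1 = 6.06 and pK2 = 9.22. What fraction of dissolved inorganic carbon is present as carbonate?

α₂ = 1 / (1 + [H⁺]/K2 + [H⁺]²/(K1K2)) = 1 / (1 + 10^+1.29 + 10^-0.58)
   = 1 / (1 + 19.498 + 0.26303) = 1/20.761 = 0.04817

α₂ = 0.0482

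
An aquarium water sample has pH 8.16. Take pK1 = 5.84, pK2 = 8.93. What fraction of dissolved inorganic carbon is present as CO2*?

α₀ = 0.00407

α₀ = 1 / (1 + K1/[H⁺] + K1K2/[H⁺]²) = 1 / (1 + 10^+2.32 + 10^+1.55)
   = 1 / (1 + 208.93 + 35.481) = 1/245.41 = 0.004075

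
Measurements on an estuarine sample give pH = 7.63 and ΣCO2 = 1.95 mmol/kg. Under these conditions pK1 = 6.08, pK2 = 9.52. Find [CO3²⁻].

α₂ = 1 / (1 + [H⁺]/K2 + [H⁺]²/(K1K2)) = 1 / (1 + 10^+1.89 + 10^+0.34)
   = 1 / (1 + 77.625 + 2.1878) = 1/80.812 = 0.01237
[CO3²⁻] = α₂ × DIC = 0.01237 × 1.95 = 0.0241 mmol/kg

[CO3²⁻] = 0.0241 mmol/kg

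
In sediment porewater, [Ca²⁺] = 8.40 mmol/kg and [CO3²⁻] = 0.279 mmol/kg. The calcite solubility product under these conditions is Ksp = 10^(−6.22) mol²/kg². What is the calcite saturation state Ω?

Ksp = 10^(−6.22) = 6.026×10^-7
Ω = [Ca²⁺][CO3²⁻]/Ksp = (8.40×10^-3)(0.279×10^-3) / 6.026×10^-7 = 3.89

Ω = 3.89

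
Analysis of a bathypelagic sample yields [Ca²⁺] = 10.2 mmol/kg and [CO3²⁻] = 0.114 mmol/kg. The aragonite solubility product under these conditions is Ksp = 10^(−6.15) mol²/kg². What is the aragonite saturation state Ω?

Ω = 1.64

Ksp = 10^(−6.15) = 7.079×10^-7
Ω = [Ca²⁺][CO3²⁻]/Ksp = (10.2×10^-3)(0.114×10^-3) / 7.079×10^-7 = 1.64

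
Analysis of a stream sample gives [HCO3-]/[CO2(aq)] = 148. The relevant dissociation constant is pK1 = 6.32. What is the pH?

pH = 8.49

From K1 = [H⁺][HCO3-]/[CO2(aq)]:  pH = pK1 + log₁₀([HCO3-]/[CO2(aq)])
log₁₀(148) = +2.170
pH = 6.32 + (+2.170) = 8.49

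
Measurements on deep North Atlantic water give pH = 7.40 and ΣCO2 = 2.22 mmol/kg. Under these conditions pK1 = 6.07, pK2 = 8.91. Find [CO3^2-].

[CO3²⁻] = 0.0637 mmol/kg

α₂ = 1 / (1 + [H⁺]/K2 + [H⁺]²/(K1K2)) = 1 / (1 + 10^+1.51 + 10^+0.18)
   = 1 / (1 + 32.359 + 1.5136) = 1/34.873 = 0.02868
[CO3²⁻] = α₂ × DIC = 0.02868 × 2.22 = 0.0637 mmol/kg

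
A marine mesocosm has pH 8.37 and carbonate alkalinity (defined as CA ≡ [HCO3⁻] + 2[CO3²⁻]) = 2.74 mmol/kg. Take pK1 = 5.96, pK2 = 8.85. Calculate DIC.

CA = [HCO3⁻] + 2[CO3²⁻] = (α₁ + 2α₂)·DIC
At pH 8.37: [H⁺]/K1 = 10^-2.41 = 0.0038905, K2/[H⁺] = 10^-0.48 = 0.33113
α₁ = 1/(1 + 0.0038905 + 0.33113) = 1/1.3350 = 0.7491; α₂ = α₁·K2/[H⁺] = 0.2480
α₁ + 2α₂ = 1.2451
DIC = CA / (α₁ + 2α₂) = 2.74 / 1.2451 = 2.20 mmol/kg

DIC = 2.20 mmol/kg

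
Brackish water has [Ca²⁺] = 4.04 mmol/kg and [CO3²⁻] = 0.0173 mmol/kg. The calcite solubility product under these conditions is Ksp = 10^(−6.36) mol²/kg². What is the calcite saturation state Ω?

Ω = 0.160

Ksp = 10^(−6.36) = 4.365×10^-7
Ω = [Ca²⁺][CO3²⁻]/Ksp = (4.04×10^-3)(0.0173×10^-3) / 4.365×10^-7 = 0.160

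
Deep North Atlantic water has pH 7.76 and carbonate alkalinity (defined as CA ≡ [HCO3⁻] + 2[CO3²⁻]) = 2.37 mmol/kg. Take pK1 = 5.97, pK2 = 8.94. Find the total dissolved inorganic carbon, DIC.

DIC = 2.27 mmol/kg

CA = [HCO3⁻] + 2[CO3²⁻] = (α₁ + 2α₂)·DIC
At pH 7.76: [H⁺]/K1 = 10^-1.79 = 0.016218, K2/[H⁺] = 10^-1.18 = 0.066069
α₁ = 1/(1 + 0.016218 + 0.066069) = 1/1.0823 = 0.9240; α₂ = α₁·K2/[H⁺] = 0.06105
α₁ + 2α₂ = 1.0461
DIC = CA / (α₁ + 2α₂) = 2.37 / 1.0461 = 2.27 mmol/kg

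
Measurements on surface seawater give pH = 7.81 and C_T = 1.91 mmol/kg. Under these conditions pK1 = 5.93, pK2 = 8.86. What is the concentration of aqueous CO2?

[CO2*] = 0.0228 mmol/kg

α₀ = 1 / (1 + K1/[H⁺] + K1K2/[H⁺]²) = 1 / (1 + 10^+1.88 + 10^+0.83)
   = 1 / (1 + 75.858 + 6.7608) = 1/83.619 = 0.01196
[CO2*] = α₀ × DIC = 0.01196 × 1.91 = 0.0228 mmol/kg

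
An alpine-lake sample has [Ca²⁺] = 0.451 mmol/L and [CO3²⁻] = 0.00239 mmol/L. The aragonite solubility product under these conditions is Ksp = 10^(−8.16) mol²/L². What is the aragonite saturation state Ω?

Ksp = 10^(−8.16) = 6.918×10^-9
Ω = [Ca²⁺][CO3²⁻]/Ksp = (0.451×10^-3)(0.00239×10^-3) / 6.918×10^-9 = 0.156

Ω = 0.156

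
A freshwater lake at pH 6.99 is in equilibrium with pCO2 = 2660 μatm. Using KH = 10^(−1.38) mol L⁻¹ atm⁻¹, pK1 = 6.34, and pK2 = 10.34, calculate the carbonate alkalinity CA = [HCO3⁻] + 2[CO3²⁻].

CA = 0.496 mmol/L

[CO2*] = KH · pCO2 = 10^(−1.38) × 2660×10^-6 = 1.109×10^-4 mol/L
α₀ = 1/(1 + K1/[H⁺] + K1K2/[H⁺]²) = 1/(1 + 10^+0.65 + 10^-2.70) = 0.1829
DIC = [CO2*]/α₀ = 1.109×10^-4 / 0.1829 = 0.6064 mmol/L
CA = (α₁ + 2α₂)·DIC = (0.8168 + 2×0.0003648) × 0.6064 = 0.496 mmol/L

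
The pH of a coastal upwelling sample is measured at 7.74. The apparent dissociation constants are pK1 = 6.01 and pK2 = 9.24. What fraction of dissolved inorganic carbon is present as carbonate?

α₂ = 1 / (1 + [H⁺]/K2 + [H⁺]²/(K1K2)) = 1 / (1 + 10^+1.50 + 10^-0.23)
   = 1 / (1 + 31.623 + 0.58884) = 1/33.212 = 0.03011

α₂ = 0.0301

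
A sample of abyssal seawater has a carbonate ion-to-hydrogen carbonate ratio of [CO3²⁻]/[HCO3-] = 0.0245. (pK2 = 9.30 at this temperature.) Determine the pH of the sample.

From K2 = [H⁺][CO3²⁻]/[HCO3-]:  pH = pK2 + log₁₀([CO3²⁻]/[HCO3-])
log₁₀(0.0245) = -1.611
pH = 9.30 + (-1.611) = 7.69

pH = 7.69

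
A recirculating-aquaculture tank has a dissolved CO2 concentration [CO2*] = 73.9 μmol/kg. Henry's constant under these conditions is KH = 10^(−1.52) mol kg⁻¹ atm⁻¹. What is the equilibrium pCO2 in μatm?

pCO2 = 2450 μatm

KH = 10^(−1.52) = 3.020×10^-2 mol kg⁻¹ atm⁻¹
pCO2 = [CO2*]/KH = 73.9×10^-6 / 3.020×10^-2 = 2.45×10^-3 atm = 2450 μatm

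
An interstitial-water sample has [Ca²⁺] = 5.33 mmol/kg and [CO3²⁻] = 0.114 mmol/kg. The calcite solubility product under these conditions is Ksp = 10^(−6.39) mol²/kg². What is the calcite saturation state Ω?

Ksp = 10^(−6.39) = 4.074×10^-7
Ω = [Ca²⁺][CO3²⁻]/Ksp = (5.33×10^-3)(0.114×10^-3) / 4.074×10^-7 = 1.49

Ω = 1.49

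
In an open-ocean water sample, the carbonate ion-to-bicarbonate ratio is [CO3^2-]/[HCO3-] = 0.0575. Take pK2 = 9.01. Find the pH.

From K2 = [H⁺][CO3^2-]/[HCO3-]:  pH = pK2 + log₁₀([CO3^2-]/[HCO3-])
log₁₀(0.0575) = -1.240
pH = 9.01 + (-1.240) = 7.77

pH = 7.77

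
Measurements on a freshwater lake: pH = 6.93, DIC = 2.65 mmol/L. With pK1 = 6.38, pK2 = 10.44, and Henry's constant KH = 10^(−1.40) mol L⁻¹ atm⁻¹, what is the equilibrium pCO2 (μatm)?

pCO2 = 1.46×10^4 μatm

α₀ = 1 / (1 + K1/[H⁺] + K1K2/[H⁺]²) = 1 / (1 + 10^+0.55 + 10^-2.96)
   = 1 / (1 + 3.5481 + 0.0010965) = 1/4.5492 = 0.2198
[CO2*] = α₀ × DIC = 0.2198 × 2.65 = 0.5825 mmol/L
pCO2 = [CO2*]/KH = 5.825×10^-4 / 3.981×10^-2 = 1.46×10^4 μatm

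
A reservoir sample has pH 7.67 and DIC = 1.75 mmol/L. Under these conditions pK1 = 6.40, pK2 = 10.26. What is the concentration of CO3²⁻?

[CO3²⁻] = 4.26 μmol/L

α₂ = 1 / (1 + [H⁺]/K2 + [H⁺]²/(K1K2)) = 1 / (1 + 10^+2.59 + 10^+1.32)
   = 1 / (1 + 389.05 + 20.893) = 1/410.94 = 0.002433
[CO3²⁻] = α₂ × DIC = 0.002433 × 1.75 = 0.00426 mmol/L = 4.26 μmol/L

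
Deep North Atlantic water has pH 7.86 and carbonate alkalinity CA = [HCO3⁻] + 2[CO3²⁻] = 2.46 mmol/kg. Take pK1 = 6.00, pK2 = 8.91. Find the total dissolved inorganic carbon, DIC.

DIC = 2.30 mmol/kg

CA = [HCO3⁻] + 2[CO3²⁻] = (α₁ + 2α₂)·DIC
At pH 7.86: [H⁺]/K1 = 10^-1.86 = 0.013804, K2/[H⁺] = 10^-1.05 = 0.089125
α₁ = 1/(1 + 0.013804 + 0.089125) = 1/1.1029 = 0.9067; α₂ = α₁·K2/[H⁺] = 0.08081
α₁ + 2α₂ = 1.0683
DIC = CA / (α₁ + 2α₂) = 2.46 / 1.0683 = 2.30 mmol/kg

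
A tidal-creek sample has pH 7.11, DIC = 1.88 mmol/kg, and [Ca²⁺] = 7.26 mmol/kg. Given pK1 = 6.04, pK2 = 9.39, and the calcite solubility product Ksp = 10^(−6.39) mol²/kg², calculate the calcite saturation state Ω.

Ω = 0.161

α₂ = 1 / (1 + [H⁺]/K2 + [H⁺]²/(K1K2)) = 1 / (1 + 10^+2.28 + 10^+1.21)
   = 1 / (1 + 190.55 + 16.218) = 1/207.76 = 0.004813
[CO3²⁻] = α₂ × DIC = 0.004813 × 1.88 = 0.009049 mmol/kg = 9.049 μmol/kg
Ksp = 10^(−6.39) = 4.074×10^-7
Ω = [Ca²⁺][CO3²⁻]/Ksp = (7.26×10^-3)(9.049×10^-6) / 4.074×10^-7 = 0.161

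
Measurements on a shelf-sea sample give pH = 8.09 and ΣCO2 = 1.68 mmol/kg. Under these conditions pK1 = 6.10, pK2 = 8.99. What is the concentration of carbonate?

α₂ = 1 / (1 + [H⁺]/K2 + [H⁺]²/(K1K2)) = 1 / (1 + 10^+0.90 + 10^-1.09)
   = 1 / (1 + 7.9433 + 0.081283) = 1/9.0246 = 0.1108
[CO3²⁻] = α₂ × DIC = 0.1108 × 1.68 = 0.186 mmol/kg

[CO3²⁻] = 0.186 mmol/kg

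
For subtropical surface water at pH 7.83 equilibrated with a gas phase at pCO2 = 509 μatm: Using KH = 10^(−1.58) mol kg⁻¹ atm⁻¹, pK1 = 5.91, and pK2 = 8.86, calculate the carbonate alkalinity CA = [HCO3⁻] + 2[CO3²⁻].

[CO2*] = KH · pCO2 = 10^(−1.58) × 509×10^-6 = 1.339×10^-5 mol/kg
α₀ = 1/(1 + K1/[H⁺] + K1K2/[H⁺]²) = 1/(1 + 10^+1.92 + 10^+0.89) = 0.01088
DIC = [CO2*]/α₀ = 1.339×10^-5 / 0.01088 = 1.231 mmol/kg
CA = (α₁ + 2α₂)·DIC = (0.9047 + 2×0.08443) × 1.231 = 1.32 mmol/kg

CA = 1.32 mmol/kg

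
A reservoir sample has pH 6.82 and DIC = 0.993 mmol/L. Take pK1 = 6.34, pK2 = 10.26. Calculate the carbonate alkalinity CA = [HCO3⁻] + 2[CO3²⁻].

CA = [HCO3⁻] + 2[CO3²⁻] = (α₁ + 2α₂)·DIC
At pH 6.82: [H⁺]/K1 = 10^-0.48 = 0.33113, K2/[H⁺] = 10^-3.44 = 0.00036308
α₁ = 1/(1 + 0.33113 + 0.00036308) = 1/1.3315 = 0.7510; α₂ = α₁·K2/[H⁺] = 0.0002727
α₁ + 2α₂ = 0.7516
CA = 0.7516 × 0.993 = 0.746 mmol/L

CA = 0.746 mmol/L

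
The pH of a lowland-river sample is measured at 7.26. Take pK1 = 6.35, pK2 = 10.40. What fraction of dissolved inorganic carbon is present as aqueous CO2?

α₀ = 0.109

α₀ = 1 / (1 + K1/[H⁺] + K1K2/[H⁺]²) = 1 / (1 + 10^+0.91 + 10^-2.23)
   = 1 / (1 + 8.1283 + 0.0058884) = 1/9.1342 = 0.1095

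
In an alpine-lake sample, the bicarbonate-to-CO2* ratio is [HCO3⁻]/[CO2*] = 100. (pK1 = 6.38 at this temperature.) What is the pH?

pH = 8.38

From K1 = [H⁺][HCO3⁻]/[CO2*]:  pH = pK1 + log₁₀([HCO3⁻]/[CO2*])
log₁₀(100) = +2.000
pH = 6.38 + (+2.000) = 8.38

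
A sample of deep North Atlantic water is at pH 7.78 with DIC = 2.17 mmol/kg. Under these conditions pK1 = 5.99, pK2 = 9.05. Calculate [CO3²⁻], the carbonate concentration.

α₂ = 1 / (1 + [H⁺]/K2 + [H⁺]²/(K1K2)) = 1 / (1 + 10^+1.27 + 10^-0.52)
   = 1 / (1 + 18.621 + 0.30200) = 1/19.923 = 0.05019
[CO3²⁻] = α₂ × DIC = 0.05019 × 2.17 = 0.109 mmol/kg

[CO3²⁻] = 0.109 mmol/kg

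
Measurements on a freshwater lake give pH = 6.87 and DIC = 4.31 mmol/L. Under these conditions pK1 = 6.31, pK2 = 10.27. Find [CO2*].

[CO2*] = 0.930 mmol/L

α₀ = 1 / (1 + K1/[H⁺] + K1K2/[H⁺]²) = 1 / (1 + 10^+0.56 + 10^-2.84)
   = 1 / (1 + 3.6308 + 0.0014454) = 1/4.6322 = 0.2159
[CO2*] = α₀ × DIC = 0.2159 × 4.31 = 0.930 mmol/L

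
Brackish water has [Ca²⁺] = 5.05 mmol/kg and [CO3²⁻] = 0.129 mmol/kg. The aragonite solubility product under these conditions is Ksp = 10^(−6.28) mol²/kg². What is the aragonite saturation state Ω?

Ksp = 10^(−6.28) = 5.248×10^-7
Ω = [Ca²⁺][CO3²⁻]/Ksp = (5.05×10^-3)(0.129×10^-3) / 5.248×10^-7 = 1.24

Ω = 1.24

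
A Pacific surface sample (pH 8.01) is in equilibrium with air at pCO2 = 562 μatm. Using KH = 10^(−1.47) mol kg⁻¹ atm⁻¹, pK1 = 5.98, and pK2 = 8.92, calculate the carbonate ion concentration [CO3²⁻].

[CO2*] = KH · pCO2 = 10^(−1.47) × 562×10^-6 = 1.904×10^-5 mol/kg
α₀ = 1/(1 + K1/[H⁺] + K1K2/[H⁺]²) = 1/(1 + 10^+2.03 + 10^+1.12) = 0.008242
DIC = [CO2*]/α₀ = 1.904×10^-5 / 0.008242 = 2.311 mmol/kg
[CO3²⁻] = α₂·DIC; α₂ = 0.1086, so [CO3²⁻] = 0.1086 × 2.311 = 0.251 mmol/kg

[CO3²⁻] = 0.251 mmol/kg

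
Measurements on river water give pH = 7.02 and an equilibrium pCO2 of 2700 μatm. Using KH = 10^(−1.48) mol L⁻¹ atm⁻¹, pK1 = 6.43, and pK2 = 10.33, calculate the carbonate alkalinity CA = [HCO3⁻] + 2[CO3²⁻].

CA = 0.348 mmol/L

[CO2*] = KH · pCO2 = 10^(−1.48) × 2700×10^-6 = 8.941×10^-5 mol/L
α₀ = 1/(1 + K1/[H⁺] + K1K2/[H⁺]²) = 1/(1 + 10^+0.59 + 10^-2.72) = 0.2044
DIC = [CO2*]/α₀ = 8.941×10^-5 / 0.2044 = 0.4374 mmol/L
CA = (α₁ + 2α₂)·DIC = (0.7952 + 2×0.0003895) × 0.4374 = 0.348 mmol/L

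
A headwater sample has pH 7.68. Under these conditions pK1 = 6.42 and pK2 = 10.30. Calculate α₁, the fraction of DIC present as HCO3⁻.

α₁ = 0.946

α₁ = 1 / (1 + [H⁺]/K1 + K2/[H⁺]) = 1 / (1 + 10^-1.26 + 10^-2.62)
   = 1 / (1 + 0.054954 + 0.0023988) = 1/1.0574 = 0.9458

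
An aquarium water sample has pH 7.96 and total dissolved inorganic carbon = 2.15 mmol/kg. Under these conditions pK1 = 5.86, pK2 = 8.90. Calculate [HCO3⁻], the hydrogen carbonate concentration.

α₁ = 1 / (1 + [H⁺]/K1 + K2/[H⁺]) = 1 / (1 + 10^-2.10 + 10^-0.94)
   = 1 / (1 + 0.0079433 + 0.11482) = 1/1.1228 = 0.8907
[HCO3⁻] = α₁ × DIC = 0.8907 × 2.15 = 1.91 mmol/kg

[HCO3⁻] = 1.91 mmol/kg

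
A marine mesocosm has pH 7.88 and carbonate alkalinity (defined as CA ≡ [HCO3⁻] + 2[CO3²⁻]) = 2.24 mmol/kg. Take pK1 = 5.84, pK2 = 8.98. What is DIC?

CA = [HCO3⁻] + 2[CO3²⁻] = (α₁ + 2α₂)·DIC
At pH 7.88: [H⁺]/K1 = 10^-2.04 = 0.0091201, K2/[H⁺] = 10^-1.10 = 0.079433
α₁ = 1/(1 + 0.0091201 + 0.079433) = 1/1.0886 = 0.9187; α₂ = α₁·K2/[H⁺] = 0.07297
α₁ + 2α₂ = 1.0646
DIC = CA / (α₁ + 2α₂) = 2.24 / 1.0646 = 2.10 mmol/kg

DIC = 2.10 mmol/kg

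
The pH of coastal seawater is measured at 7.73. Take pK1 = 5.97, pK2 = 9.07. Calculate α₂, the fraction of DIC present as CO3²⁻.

α₂ = 1 / (1 + [H⁺]/K2 + [H⁺]²/(K1K2)) = 1 / (1 + 10^+1.34 + 10^-0.42)
   = 1 / (1 + 21.878 + 0.38019) = 1/23.258 = 0.04300

α₂ = 0.0430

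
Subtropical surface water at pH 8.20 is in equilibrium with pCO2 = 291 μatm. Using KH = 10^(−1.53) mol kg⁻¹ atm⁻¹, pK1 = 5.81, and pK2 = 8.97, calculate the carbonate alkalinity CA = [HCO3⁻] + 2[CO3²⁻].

[CO2*] = KH · pCO2 = 10^(−1.53) × 291×10^-6 = 8.588×10^-6 mol/kg
α₀ = 1/(1 + K1/[H⁺] + K1K2/[H⁺]²) = 1/(1 + 10^+2.39 + 10^+1.62) = 0.003470
DIC = [CO2*]/α₀ = 8.588×10^-6 / 0.003470 = 2.475 mmol/kg
CA = (α₁ + 2α₂)·DIC = (0.8519 + 2×0.1447) × 2.475 = 2.82 mmol/kg

CA = 2.82 mmol/kg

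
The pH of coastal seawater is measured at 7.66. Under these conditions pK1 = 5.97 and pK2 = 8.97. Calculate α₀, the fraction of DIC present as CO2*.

α₀ = 1 / (1 + K1/[H⁺] + K1K2/[H⁺]²) = 1 / (1 + 10^+1.69 + 10^+0.38)
   = 1 / (1 + 48.978 + 2.3988) = 1/52.377 = 0.01909

α₀ = 0.0191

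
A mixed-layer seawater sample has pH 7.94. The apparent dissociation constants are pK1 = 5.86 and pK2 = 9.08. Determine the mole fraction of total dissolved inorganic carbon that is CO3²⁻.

α₂ = 0.0670

α₂ = 1 / (1 + [H⁺]/K2 + [H⁺]²/(K1K2)) = 1 / (1 + 10^+1.14 + 10^-0.94)
   = 1 / (1 + 13.804 + 0.11482) = 1/14.919 = 0.06703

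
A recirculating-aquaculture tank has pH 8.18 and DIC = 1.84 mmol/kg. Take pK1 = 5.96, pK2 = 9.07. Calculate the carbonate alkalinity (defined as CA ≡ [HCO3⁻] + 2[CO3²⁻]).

CA = 2.04 mmol/kg

CA = [HCO3⁻] + 2[CO3²⁻] = (α₁ + 2α₂)·DIC
At pH 8.18: [H⁺]/K1 = 10^-2.22 = 0.0060256, K2/[H⁺] = 10^-0.89 = 0.12882
α₁ = 1/(1 + 0.0060256 + 0.12882) = 1/1.1349 = 0.8812; α₂ = α₁·K2/[H⁺] = 0.1135
α₁ + 2α₂ = 1.1082
CA = 1.1082 × 1.84 = 2.04 mmol/kg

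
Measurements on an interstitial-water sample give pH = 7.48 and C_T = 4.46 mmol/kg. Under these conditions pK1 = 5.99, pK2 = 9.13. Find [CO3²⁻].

α₂ = 1 / (1 + [H⁺]/K2 + [H⁺]²/(K1K2)) = 1 / (1 + 10^+1.65 + 10^+0.16)
   = 1 / (1 + 44.668 + 1.4454) = 1/47.114 = 0.02123
[CO3²⁻] = α₂ × DIC = 0.02123 × 4.46 = 0.0947 mmol/kg

[CO3²⁻] = 0.0947 mmol/kg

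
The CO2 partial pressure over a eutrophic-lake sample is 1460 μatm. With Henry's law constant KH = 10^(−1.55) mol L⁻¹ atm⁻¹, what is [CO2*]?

[CO2*] = 41.1 μmol/L

KH = 10^(−1.55) = 2.818×10^-2 mol L⁻¹ atm⁻¹
[CO2*] = KH · pCO2 = 2.818×10^-2 × 1460×10^-6 atm = 4.11×10^-5 mol/L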